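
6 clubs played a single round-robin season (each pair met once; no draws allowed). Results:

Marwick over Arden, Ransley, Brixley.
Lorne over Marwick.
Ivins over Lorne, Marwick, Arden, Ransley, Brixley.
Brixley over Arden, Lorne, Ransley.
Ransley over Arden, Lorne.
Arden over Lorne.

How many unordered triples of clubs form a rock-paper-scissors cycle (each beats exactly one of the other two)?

3

Win totals: Ransley 2, Brixley 3, Lorne 1, Arden 1, Marwick 3, Ivins 5.
A club with w wins dominates both others in C(w,2) triples; summing gives 1 + 3 + 0 + 0 + 3 + 10 = 17 transitive triples.
Total triples C(6,3) = 20, so cyclic triples = 20 − 17 = 3.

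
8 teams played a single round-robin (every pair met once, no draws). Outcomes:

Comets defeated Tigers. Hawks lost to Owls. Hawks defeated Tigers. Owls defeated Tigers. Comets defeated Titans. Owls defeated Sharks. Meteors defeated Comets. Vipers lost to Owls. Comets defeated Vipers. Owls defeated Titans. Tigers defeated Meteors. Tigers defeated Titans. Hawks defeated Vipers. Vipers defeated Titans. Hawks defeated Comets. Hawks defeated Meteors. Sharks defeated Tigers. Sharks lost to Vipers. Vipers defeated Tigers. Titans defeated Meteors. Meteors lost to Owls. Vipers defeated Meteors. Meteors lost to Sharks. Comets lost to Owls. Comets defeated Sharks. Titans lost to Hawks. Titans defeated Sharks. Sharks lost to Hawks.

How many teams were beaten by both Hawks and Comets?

4

Hawks beat: Titans, Comets, Vipers, Sharks, Tigers, Meteors.
Comets beat: Titans, Vipers, Sharks, Tigers.
Both beat: Titans, Vipers, Sharks, Tigers — 4.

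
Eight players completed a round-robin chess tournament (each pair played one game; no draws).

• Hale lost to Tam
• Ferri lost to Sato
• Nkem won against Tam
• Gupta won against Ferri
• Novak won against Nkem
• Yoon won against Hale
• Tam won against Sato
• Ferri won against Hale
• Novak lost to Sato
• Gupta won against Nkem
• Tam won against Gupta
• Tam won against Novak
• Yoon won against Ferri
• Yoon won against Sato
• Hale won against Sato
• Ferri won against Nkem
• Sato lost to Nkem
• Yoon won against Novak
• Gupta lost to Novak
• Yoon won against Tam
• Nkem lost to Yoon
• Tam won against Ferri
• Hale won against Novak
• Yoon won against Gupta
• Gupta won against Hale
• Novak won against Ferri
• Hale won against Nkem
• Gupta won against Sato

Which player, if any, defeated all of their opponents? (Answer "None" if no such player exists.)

Yoon

Yoon has 7 wins out of 7 opponents — a perfect record.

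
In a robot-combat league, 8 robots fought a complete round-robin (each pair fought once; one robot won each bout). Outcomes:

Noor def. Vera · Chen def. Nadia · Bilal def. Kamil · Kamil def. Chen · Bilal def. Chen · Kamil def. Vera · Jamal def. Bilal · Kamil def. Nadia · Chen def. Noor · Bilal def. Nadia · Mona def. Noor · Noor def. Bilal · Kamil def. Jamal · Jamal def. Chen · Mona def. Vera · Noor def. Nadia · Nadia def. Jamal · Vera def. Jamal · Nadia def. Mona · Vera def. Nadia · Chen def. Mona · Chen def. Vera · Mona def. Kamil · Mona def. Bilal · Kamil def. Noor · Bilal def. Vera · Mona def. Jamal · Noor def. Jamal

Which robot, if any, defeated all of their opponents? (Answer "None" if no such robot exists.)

Highest win total is Mona with 5 (out of 7 possible).
Mona lost to Nadia, Chen, so no robot went undefeated.

None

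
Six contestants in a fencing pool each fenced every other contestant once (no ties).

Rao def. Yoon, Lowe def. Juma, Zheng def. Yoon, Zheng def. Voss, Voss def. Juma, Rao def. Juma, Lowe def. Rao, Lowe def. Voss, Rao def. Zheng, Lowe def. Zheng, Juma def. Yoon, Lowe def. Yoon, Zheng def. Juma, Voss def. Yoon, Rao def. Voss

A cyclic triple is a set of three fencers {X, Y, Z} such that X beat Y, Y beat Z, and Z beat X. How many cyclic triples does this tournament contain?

0

Of the C(6,3) = 20 triples, the cyclic ones are: none.
That is 0.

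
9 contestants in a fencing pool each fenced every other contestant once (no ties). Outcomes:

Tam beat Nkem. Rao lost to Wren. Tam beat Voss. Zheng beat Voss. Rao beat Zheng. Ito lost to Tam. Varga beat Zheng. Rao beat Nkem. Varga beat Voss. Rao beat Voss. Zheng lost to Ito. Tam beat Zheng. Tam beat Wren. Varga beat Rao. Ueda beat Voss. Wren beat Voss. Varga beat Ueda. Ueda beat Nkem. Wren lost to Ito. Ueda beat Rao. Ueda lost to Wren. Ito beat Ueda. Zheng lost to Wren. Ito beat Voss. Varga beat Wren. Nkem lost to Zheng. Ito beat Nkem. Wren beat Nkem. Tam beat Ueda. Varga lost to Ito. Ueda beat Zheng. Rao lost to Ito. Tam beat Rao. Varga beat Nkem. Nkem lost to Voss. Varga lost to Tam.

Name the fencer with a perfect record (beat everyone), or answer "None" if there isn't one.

Tam has 8 wins out of 8 opponents — a perfect record.

Tam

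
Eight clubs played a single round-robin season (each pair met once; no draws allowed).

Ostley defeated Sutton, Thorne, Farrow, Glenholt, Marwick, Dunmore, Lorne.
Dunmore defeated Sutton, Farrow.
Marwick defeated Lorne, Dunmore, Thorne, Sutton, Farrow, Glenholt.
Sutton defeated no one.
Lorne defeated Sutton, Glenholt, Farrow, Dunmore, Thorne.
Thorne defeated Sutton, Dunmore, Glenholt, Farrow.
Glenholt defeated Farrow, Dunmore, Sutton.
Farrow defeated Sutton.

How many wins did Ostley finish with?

7

Ostley's results: beat Dunmore, Marwick, Glenholt, Sutton, Lorne, Thorne, Farrow; lost to no one.
That is 7 wins.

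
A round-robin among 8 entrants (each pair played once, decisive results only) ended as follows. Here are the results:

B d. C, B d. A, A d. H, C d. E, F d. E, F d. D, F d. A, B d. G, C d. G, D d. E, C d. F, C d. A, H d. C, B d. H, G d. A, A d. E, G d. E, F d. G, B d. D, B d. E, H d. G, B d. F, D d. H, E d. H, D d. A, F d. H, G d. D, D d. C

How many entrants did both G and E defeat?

G beat: A, D, E.
E beat: H.
No one was beaten by both.

0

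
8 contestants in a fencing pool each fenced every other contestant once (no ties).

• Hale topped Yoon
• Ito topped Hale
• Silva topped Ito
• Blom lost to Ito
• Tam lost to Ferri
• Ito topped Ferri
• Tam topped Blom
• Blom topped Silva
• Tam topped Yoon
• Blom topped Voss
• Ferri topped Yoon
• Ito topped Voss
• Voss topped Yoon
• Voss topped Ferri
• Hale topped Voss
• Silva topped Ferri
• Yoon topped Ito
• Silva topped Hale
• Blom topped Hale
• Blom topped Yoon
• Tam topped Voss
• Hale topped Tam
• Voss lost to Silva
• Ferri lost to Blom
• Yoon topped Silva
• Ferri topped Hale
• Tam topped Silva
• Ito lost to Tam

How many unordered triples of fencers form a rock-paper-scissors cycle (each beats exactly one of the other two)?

Win totals: Voss 2, Ito 4, Silva 4, Ferri 3, Hale 3, Yoon 2, Tam 5, Blom 5.
A fencer with w wins dominates both others in C(w,2) triples; summing gives 1 + 6 + 6 + 3 + 3 + 1 + 10 + 10 = 40 transitive triples.
Total triples C(8,3) = 56, so cyclic triples = 56 − 40 = 16.

16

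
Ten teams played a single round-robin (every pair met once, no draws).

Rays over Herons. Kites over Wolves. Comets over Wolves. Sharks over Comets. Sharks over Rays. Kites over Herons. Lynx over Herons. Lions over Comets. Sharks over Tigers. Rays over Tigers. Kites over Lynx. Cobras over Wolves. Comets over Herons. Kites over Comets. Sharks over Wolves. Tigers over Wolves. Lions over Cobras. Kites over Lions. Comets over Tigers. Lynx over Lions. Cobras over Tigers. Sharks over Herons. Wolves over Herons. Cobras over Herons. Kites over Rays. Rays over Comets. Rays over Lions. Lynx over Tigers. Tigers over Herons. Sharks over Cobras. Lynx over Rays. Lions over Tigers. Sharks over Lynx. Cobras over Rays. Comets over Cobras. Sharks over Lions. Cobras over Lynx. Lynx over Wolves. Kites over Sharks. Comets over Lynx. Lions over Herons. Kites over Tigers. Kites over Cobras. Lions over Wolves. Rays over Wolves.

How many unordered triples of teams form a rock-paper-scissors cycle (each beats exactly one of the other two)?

5

Win totals: Rays 5, Tigers 2, Comets 5, Sharks 8, Kites 9, Wolves 1, Lynx 5, Lions 5, Herons 0, Cobras 5.
A team with w wins dominates both others in C(w,2) triples; summing gives 10 + 1 + 10 + 28 + 36 + 0 + 10 + 10 + 0 + 10 = 115 transitive triples.
Total triples C(10,3) = 120, so cyclic triples = 120 − 115 = 5.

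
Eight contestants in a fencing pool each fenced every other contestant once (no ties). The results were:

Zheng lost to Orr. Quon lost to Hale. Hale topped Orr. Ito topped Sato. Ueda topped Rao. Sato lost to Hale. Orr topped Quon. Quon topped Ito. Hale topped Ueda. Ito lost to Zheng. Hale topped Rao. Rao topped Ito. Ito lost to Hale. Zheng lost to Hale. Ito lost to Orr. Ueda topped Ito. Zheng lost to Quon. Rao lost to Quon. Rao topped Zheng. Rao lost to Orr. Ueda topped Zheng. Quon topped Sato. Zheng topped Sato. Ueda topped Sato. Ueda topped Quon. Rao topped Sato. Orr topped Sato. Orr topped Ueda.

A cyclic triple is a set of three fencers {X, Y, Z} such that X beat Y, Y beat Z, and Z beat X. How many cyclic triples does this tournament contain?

0

Win totals: Sato 0, Quon 4, Ito 1, Ueda 5, Zheng 2, Hale 7, Orr 6, Rao 3.
A fencer with w wins dominates both others in C(w,2) triples; summing gives 0 + 6 + 0 + 10 + 1 + 21 + 15 + 3 = 56 transitive triples.
Total triples C(8,3) = 56, so cyclic triples = 56 − 56 = 0.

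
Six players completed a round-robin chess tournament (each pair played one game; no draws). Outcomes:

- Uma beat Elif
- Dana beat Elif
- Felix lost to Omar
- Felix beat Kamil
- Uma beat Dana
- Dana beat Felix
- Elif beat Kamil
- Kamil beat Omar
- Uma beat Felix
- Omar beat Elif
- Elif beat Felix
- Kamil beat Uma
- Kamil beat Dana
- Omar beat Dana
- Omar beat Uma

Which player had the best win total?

Win totals: Omar 4, Felix 1, Uma 3, Dana 2, Kamil 3, Elif 2.
Omar leads with 4 wins (next highest: 3).

Omar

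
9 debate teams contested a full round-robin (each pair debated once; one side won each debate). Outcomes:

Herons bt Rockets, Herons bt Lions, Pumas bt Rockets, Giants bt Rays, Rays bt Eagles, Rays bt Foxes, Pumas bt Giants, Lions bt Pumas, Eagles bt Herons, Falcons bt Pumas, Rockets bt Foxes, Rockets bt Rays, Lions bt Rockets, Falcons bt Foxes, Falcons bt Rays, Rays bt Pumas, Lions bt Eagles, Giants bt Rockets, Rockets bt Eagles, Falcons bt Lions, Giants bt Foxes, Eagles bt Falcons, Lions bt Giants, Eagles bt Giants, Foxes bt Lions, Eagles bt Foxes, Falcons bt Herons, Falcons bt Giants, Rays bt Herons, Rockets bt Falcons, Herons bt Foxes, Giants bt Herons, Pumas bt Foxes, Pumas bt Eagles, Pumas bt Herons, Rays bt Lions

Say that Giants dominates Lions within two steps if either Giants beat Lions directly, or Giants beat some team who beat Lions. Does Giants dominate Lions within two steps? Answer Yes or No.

Yes

Giants did not beat Lions directly.
Giants beat Rays, Foxes, Rockets, Herons. Of those, Rays beat Lions.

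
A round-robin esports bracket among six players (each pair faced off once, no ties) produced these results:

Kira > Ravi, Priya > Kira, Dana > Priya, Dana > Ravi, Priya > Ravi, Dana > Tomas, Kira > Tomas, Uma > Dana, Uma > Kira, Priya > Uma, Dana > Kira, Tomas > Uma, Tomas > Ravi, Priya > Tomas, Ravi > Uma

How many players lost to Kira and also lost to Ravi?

Kira beat: Tomas, Ravi.
Ravi beat: Uma.
No one was beaten by both.

0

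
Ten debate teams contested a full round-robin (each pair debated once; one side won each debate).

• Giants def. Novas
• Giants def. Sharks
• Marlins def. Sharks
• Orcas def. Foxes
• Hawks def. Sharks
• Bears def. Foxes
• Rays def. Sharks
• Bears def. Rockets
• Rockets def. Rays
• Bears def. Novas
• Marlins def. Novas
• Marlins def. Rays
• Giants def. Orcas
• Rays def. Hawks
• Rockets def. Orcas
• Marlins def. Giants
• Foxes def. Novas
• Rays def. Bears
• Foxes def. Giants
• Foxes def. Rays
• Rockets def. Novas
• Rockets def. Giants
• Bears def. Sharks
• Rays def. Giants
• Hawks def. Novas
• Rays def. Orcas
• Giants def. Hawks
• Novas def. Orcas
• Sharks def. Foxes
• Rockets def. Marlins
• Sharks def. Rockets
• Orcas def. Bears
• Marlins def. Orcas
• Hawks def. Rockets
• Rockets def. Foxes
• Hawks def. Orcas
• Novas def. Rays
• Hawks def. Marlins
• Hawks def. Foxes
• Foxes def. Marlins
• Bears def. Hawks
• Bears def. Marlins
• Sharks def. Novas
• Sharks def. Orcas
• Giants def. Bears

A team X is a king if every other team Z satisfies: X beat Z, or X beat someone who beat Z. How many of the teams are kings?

7

Marlins reaches everyone (king).
Orcas reaches everyone (king).
Rays reaches everyone (king).
Sharks cannot reach Hawks in two steps.
Bears reaches everyone (king).
Rockets reaches everyone (king).
Hawks reaches everyone (king).
Giants reaches everyone (king).
Foxes cannot reach Rockets in two steps.
Novas cannot reach Marlins, Rockets in two steps.
Kings: Marlins, Orcas, Rays, Bears, Rockets, Hawks, Giants — 7.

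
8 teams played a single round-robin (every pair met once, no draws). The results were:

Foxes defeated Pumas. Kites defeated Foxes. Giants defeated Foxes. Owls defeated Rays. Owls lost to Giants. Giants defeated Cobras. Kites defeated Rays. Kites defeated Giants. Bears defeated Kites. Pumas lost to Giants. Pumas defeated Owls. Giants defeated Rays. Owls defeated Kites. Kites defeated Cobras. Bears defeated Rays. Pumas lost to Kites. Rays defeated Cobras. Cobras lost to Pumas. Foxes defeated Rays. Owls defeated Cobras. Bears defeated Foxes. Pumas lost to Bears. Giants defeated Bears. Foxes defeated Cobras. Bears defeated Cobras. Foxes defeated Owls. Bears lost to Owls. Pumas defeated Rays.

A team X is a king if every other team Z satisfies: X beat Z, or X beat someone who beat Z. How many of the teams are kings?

4

Kites reaches everyone (king).
Giants reaches everyone (king).
Owls reaches everyone (king).
Cobras cannot reach Kites, Giants, Owls, Pumas, Foxes, Bears, Rays in two steps.
Pumas cannot reach Giants, Foxes in two steps.
Foxes cannot reach Giants in two steps.
Bears reaches everyone (king).
Rays cannot reach Kites, Giants, Owls, Pumas, Foxes, Bears in two steps.
Kings: Kites, Giants, Owls, Bears — 4.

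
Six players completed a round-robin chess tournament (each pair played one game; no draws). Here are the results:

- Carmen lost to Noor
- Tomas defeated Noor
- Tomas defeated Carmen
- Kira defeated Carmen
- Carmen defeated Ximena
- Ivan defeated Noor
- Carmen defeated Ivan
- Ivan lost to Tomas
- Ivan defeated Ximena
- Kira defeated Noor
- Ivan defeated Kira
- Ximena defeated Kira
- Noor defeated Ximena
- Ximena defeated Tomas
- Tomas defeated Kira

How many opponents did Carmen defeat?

2

Carmen's results: beat Ivan, Ximena; lost to Kira, Tomas, Noor.
That is 2 wins.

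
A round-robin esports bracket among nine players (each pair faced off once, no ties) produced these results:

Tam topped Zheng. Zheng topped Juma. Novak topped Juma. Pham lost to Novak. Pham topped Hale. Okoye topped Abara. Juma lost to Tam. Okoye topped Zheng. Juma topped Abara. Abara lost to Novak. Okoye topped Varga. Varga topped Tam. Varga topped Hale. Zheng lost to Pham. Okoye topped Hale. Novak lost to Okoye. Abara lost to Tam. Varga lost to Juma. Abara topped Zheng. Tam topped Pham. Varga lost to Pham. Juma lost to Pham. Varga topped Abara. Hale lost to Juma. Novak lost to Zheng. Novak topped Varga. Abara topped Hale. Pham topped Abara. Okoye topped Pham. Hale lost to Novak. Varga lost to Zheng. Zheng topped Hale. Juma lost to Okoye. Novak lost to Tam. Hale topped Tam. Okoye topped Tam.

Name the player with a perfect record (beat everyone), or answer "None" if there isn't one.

Okoye

Okoye has 8 wins out of 8 opponents — a perfect record.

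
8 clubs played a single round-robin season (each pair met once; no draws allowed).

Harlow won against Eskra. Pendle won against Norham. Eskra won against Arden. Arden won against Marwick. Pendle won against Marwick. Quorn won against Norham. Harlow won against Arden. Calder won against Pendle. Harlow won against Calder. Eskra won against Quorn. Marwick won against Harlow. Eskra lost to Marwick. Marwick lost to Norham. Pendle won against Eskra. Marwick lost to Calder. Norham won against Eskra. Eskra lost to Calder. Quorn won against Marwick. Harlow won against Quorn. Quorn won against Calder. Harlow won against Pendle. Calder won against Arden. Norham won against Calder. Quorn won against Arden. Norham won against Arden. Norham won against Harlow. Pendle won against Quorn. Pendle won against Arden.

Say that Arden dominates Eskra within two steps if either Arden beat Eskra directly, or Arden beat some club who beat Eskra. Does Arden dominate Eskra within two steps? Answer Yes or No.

Arden did not beat Eskra directly.
Arden beat Marwick. Of those, Marwick beat Eskra.

Yes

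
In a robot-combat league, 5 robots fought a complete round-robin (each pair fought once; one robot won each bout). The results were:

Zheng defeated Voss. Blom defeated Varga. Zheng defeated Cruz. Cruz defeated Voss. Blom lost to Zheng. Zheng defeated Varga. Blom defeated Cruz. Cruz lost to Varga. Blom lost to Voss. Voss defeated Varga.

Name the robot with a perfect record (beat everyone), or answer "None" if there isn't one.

Zheng has 4 wins out of 4 opponents — a perfect record.

Zheng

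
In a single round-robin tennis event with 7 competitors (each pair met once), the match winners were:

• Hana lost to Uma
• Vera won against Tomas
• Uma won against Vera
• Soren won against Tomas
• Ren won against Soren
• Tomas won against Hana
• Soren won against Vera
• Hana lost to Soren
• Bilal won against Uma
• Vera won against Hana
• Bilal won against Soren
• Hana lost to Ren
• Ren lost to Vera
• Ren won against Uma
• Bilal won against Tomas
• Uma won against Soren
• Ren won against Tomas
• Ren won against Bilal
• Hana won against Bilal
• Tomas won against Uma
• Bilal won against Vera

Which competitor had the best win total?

Win totals: Tomas 2, Uma 3, Hana 1, Ren 5, Vera 3, Soren 3, Bilal 4.
Ren leads with 5 wins (next highest: 4).

Ren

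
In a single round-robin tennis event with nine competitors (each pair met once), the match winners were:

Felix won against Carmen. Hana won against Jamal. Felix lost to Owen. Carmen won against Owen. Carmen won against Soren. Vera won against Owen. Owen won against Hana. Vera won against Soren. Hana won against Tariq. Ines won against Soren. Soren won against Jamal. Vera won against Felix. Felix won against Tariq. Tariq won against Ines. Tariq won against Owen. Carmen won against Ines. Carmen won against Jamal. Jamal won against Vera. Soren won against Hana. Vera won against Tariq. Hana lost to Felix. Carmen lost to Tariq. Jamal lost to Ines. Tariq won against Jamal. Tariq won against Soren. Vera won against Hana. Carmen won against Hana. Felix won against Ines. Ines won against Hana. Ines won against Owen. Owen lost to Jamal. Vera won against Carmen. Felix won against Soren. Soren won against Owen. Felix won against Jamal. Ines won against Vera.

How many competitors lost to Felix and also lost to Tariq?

4

Felix beat: Jamal, Soren, Ines, Tariq, Hana, Carmen.
Tariq beat: Owen, Jamal, Soren, Ines, Carmen.
Both beat: Jamal, Soren, Ines, Carmen — 4.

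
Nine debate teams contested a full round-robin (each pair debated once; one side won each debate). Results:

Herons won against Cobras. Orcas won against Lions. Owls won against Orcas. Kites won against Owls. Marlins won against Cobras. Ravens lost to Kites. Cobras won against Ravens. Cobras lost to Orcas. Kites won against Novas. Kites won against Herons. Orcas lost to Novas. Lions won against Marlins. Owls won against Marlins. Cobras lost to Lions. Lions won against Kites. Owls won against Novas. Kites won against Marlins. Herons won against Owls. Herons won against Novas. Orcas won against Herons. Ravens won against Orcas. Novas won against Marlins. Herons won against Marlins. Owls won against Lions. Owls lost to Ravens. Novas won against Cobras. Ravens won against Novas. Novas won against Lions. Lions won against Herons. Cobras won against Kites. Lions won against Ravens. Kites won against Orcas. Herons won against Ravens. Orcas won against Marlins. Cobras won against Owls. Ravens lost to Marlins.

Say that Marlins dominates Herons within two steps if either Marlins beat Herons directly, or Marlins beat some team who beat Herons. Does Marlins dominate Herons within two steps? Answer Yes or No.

Marlins did not beat Herons directly.
Marlins beat Ravens, Cobras, but each of them lost to Herons. No two-step path.

No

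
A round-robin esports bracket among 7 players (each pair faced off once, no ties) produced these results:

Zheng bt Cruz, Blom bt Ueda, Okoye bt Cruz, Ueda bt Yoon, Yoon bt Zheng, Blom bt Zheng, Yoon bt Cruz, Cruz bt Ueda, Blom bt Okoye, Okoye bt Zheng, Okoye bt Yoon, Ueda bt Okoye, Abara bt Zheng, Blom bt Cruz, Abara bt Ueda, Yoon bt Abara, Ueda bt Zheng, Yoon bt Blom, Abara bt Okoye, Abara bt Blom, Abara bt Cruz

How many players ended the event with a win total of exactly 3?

Win totals: Ueda 3, Abara 5, Cruz 1, Zheng 1, Blom 4, Yoon 4, Okoye 3.
Exactly 3: Ueda, Okoye — 2 players.

2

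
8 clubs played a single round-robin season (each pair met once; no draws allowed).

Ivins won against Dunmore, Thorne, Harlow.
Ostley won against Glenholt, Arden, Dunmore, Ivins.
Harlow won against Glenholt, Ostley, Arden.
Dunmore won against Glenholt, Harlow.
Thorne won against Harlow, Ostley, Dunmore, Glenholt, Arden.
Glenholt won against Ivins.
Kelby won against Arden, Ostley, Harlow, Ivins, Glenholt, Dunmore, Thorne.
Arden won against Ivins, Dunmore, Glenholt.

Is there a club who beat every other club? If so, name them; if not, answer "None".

Kelby has 7 wins out of 7 opponents — a perfect record.

Kelby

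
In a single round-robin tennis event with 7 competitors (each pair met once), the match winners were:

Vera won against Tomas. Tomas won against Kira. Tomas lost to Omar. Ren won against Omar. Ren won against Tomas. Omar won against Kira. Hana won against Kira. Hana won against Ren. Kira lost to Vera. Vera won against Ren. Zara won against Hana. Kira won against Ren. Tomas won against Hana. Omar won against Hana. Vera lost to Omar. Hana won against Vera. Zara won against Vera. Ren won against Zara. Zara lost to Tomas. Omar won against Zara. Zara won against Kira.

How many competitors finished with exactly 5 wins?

Win totals: Zara 3, Kira 1, Omar 5, Ren 3, Tomas 3, Vera 3, Hana 3.
Exactly 5: Omar — 1 competitor.

1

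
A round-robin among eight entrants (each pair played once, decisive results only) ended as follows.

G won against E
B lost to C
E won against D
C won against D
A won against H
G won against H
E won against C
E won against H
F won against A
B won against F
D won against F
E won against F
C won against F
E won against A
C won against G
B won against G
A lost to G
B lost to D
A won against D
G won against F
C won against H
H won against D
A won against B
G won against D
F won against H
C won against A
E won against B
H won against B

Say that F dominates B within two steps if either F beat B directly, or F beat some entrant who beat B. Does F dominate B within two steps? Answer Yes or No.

F did not beat B directly.
F beat A, H. Of those, A beat B.

Yes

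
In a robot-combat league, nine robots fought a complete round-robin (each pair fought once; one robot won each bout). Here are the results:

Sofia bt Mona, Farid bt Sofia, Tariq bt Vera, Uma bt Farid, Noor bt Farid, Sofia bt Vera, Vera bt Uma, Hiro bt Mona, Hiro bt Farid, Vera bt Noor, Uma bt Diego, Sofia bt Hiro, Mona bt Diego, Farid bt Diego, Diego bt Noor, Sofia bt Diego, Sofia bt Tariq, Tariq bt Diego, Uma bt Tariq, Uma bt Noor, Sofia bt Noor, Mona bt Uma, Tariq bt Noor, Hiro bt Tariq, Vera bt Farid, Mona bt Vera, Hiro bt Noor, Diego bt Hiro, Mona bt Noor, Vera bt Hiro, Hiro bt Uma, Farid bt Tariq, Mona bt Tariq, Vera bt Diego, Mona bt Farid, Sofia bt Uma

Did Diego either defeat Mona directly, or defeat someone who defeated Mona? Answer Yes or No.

Diego did not beat Mona directly.
Diego beat Hiro, Noor. Of those, Hiro beat Mona.

Yes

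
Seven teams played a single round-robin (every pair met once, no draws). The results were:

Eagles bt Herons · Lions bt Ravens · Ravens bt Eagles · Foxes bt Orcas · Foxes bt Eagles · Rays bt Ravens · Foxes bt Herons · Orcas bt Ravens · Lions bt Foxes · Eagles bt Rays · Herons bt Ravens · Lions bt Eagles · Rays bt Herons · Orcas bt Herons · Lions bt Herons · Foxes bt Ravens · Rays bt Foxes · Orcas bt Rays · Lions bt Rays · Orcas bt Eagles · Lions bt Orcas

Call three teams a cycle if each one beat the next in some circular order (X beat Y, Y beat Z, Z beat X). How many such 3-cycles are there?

Win totals: Rays 3, Eagles 2, Ravens 1, Lions 6, Orcas 4, Foxes 4, Herons 1.
A team with w wins dominates both others in C(w,2) triples; summing gives 3 + 1 + 0 + 15 + 6 + 6 + 0 = 31 transitive triples.
Total triples C(7,3) = 35, so cyclic triples = 35 − 31 = 4.

4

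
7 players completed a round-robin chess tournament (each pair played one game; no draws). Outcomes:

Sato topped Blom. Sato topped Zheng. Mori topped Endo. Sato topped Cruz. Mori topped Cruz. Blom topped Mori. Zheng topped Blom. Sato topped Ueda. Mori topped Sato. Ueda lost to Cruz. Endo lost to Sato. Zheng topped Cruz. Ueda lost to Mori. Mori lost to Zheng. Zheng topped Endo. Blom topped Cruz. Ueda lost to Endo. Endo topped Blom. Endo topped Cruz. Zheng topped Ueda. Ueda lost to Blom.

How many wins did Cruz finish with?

1

Cruz's results: beat Ueda; lost to Blom, Mori, Zheng, Endo, Sato.
That is 1 win.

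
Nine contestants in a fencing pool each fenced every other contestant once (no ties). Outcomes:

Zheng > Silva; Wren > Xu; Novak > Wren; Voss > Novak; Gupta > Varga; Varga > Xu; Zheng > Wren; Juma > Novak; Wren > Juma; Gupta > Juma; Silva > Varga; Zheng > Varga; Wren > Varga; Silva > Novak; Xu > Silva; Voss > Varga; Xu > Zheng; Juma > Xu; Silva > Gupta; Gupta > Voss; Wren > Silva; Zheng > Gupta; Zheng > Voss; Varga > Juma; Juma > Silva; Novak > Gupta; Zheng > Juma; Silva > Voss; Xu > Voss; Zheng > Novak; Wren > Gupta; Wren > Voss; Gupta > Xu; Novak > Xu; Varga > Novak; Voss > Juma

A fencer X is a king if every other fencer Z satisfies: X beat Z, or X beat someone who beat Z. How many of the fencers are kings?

6

Juma reaches everyone (king).
Wren reaches everyone (king).
Novak reaches everyone (king).
Silva cannot reach Zheng in two steps.
Xu reaches everyone (king).
Gupta cannot reach Wren in two steps.
Voss cannot reach Zheng in two steps.
Varga reaches everyone (king).
Zheng reaches everyone (king).
Kings: Juma, Wren, Novak, Xu, Varga, Zheng — 6.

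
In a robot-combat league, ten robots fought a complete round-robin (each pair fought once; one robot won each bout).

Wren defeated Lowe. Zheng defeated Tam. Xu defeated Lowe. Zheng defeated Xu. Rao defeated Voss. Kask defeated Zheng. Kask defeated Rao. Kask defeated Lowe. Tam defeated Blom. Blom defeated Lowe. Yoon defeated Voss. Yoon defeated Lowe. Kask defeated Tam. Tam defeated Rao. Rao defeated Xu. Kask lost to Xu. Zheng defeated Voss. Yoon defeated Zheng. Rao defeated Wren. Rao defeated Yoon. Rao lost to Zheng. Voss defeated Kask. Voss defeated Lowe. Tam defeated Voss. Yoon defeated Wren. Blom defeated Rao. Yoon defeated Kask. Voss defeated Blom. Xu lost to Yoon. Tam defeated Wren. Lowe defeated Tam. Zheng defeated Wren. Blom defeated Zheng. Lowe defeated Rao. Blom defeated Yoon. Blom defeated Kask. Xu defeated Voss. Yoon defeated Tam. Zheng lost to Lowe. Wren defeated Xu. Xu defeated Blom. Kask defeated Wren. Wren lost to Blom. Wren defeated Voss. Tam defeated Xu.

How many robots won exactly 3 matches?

Win totals: Kask 5, Zheng 5, Tam 5, Voss 3, Blom 6, Lowe 3, Yoon 7, Wren 3, Rao 4, Xu 4.
Exactly 3: Voss, Lowe, Wren — 3 robots.

3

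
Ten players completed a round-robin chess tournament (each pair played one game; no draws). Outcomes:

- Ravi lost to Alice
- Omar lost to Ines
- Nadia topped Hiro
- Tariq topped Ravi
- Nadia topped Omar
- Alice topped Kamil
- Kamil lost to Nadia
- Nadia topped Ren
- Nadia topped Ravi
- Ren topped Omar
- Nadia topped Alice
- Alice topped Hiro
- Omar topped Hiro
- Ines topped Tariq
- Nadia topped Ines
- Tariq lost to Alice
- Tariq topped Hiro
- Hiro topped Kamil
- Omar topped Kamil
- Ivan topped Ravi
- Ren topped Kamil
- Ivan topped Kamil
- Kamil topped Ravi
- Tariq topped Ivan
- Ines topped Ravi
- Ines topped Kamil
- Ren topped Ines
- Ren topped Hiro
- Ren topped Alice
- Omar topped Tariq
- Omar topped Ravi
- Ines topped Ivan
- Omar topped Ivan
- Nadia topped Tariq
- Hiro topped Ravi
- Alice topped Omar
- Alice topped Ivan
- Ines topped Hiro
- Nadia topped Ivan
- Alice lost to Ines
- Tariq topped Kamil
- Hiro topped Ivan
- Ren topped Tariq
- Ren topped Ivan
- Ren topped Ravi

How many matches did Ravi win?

0

Ravi's results: beat no one; lost to Ines, Omar, Tariq, Ivan, Nadia, Hiro, Alice, Kamil, Ren.
That is 0 wins.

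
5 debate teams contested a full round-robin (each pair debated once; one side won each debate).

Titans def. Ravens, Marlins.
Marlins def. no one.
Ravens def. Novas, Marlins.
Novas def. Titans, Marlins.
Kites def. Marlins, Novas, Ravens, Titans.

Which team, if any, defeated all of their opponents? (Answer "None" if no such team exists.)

Kites

Kites has 4 wins out of 4 opponents — a perfect record.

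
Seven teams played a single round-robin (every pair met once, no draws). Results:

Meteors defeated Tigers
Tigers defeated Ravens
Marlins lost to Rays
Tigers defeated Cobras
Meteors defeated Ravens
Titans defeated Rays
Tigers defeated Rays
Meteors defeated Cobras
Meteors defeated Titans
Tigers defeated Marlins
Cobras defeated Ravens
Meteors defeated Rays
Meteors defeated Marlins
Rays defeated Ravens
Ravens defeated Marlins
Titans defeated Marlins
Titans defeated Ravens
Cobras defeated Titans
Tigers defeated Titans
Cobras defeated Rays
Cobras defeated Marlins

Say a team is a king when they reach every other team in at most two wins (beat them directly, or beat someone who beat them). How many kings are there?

Marlins cannot reach Rays, Tigers, Ravens, Cobras, Meteors, Titans in two steps.
Rays cannot reach Tigers, Cobras, Meteors, Titans in two steps.
Tigers cannot reach Meteors in two steps.
Ravens cannot reach Rays, Tigers, Cobras, Meteors, Titans in two steps.
Cobras cannot reach Tigers, Meteors in two steps.
Meteors reaches everyone (king).
Titans cannot reach Tigers, Cobras, Meteors in two steps.
Kings: Meteors — 1.

1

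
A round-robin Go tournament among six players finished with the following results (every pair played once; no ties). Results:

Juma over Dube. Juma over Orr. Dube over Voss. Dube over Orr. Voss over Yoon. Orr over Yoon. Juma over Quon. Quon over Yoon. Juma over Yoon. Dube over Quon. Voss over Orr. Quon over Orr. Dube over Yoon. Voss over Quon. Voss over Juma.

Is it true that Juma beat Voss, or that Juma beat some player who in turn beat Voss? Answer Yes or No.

Yes

Juma did not beat Voss directly.
Juma beat Orr, Yoon, Quon, Dube. Of those, Dube beat Voss.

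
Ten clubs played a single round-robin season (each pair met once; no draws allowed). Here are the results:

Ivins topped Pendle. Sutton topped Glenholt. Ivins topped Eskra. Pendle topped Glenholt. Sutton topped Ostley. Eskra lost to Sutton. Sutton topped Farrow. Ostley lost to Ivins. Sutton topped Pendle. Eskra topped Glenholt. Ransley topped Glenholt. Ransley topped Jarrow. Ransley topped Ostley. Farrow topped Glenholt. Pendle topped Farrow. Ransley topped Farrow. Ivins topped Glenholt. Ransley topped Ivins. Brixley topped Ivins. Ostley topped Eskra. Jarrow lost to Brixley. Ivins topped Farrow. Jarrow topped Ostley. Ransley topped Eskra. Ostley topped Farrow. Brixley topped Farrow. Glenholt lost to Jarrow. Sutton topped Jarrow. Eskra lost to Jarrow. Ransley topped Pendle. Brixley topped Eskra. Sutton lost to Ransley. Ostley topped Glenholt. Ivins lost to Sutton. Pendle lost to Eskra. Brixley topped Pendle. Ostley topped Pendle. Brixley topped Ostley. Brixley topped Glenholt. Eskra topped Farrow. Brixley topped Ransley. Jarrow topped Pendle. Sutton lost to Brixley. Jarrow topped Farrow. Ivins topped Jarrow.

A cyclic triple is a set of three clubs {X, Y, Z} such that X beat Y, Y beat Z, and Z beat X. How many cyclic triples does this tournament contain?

Win totals: Sutton 7, Ostley 4, Glenholt 0, Jarrow 5, Pendle 2, Brixley 9, Ransley 8, Ivins 6, Eskra 3, Farrow 1.
A club with w wins dominates both others in C(w,2) triples; summing gives 21 + 6 + 0 + 10 + 1 + 36 + 28 + 15 + 3 + 0 = 120 transitive triples.
Total triples C(10,3) = 120, so cyclic triples = 120 − 120 = 0.

0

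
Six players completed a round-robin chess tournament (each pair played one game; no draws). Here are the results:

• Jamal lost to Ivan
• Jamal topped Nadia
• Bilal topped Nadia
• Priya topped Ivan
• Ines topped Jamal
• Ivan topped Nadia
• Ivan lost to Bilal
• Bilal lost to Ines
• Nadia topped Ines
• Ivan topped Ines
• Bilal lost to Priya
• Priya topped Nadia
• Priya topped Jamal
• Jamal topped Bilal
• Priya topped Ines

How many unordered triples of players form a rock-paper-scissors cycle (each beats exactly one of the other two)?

Win totals: Priya 5, Nadia 1, Ivan 3, Bilal 2, Jamal 2, Ines 2.
A player with w wins dominates both others in C(w,2) triples; summing gives 10 + 0 + 3 + 1 + 1 + 1 = 16 transitive triples.
Total triples C(6,3) = 20, so cyclic triples = 20 − 16 = 4.

4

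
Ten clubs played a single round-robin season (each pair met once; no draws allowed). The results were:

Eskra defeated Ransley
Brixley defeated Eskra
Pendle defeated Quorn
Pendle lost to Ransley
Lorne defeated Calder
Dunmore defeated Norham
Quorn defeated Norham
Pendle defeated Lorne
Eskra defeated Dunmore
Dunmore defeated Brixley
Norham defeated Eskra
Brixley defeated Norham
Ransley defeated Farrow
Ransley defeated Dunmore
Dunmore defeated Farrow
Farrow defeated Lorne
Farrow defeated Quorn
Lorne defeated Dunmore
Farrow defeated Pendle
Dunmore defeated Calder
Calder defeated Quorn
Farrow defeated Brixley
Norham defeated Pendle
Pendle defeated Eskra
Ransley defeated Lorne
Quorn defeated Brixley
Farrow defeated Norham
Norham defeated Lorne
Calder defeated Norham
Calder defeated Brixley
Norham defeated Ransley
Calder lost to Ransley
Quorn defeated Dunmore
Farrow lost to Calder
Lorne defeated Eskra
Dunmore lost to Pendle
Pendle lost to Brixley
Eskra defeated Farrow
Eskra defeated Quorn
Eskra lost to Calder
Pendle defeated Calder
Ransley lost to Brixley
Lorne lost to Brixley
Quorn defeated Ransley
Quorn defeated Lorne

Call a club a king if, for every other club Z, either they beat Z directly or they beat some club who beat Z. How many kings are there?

8

Farrow reaches everyone (king).
Brixley reaches everyone (king).
Calder reaches everyone (king).
Ransley reaches everyone (king).
Lorne cannot reach Pendle in two steps.
Pendle reaches everyone (king).
Norham cannot reach Brixley in two steps.
Quorn reaches everyone (king).
Dunmore reaches everyone (king).
Eskra reaches everyone (king).
Kings: Farrow, Brixley, Calder, Ransley, Pendle, Quorn, Dunmore, Eskra — 8.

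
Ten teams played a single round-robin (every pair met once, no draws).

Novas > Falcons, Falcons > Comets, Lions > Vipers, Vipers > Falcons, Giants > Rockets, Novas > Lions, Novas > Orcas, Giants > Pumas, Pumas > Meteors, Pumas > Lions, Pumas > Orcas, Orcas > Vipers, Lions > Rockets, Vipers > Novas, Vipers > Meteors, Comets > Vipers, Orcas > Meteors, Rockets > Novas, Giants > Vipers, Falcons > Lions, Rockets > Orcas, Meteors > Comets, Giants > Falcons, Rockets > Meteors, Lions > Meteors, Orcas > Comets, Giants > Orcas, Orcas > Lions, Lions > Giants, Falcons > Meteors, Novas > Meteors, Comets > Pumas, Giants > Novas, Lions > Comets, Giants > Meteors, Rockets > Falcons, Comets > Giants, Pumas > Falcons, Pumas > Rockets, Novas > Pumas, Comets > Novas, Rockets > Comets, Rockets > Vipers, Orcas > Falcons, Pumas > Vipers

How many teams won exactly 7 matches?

Win totals: Novas 5, Falcons 3, Rockets 6, Orcas 5, Lions 5, Meteors 1, Pumas 6, Comets 4, Vipers 3, Giants 7.
Exactly 7: Giants — 1 team.

1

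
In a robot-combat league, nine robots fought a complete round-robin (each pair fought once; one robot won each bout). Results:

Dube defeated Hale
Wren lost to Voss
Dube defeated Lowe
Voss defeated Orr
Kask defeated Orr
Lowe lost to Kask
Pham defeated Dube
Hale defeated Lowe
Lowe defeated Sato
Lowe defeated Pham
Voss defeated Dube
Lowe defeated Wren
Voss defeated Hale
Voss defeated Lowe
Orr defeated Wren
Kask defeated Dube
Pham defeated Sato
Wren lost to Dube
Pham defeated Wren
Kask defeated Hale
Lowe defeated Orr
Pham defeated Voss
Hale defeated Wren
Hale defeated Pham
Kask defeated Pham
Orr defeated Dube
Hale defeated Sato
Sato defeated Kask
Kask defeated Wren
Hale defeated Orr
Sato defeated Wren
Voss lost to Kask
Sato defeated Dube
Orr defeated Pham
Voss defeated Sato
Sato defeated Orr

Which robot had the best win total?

Kask

Win totals: Wren 0, Hale 5, Pham 4, Dube 3, Sato 4, Orr 3, Voss 6, Kask 7, Lowe 4.
Kask leads with 7 wins (next highest: 6).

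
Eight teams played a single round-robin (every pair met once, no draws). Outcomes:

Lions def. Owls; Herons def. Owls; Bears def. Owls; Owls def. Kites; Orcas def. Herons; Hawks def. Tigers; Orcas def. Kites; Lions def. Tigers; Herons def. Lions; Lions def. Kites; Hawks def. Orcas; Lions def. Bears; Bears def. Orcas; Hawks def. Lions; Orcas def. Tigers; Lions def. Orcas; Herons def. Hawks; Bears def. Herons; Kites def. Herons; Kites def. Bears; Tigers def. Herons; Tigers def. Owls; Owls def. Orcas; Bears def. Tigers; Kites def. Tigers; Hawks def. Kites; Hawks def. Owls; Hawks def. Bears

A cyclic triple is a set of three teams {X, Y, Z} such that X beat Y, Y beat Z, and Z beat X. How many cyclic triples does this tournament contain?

Win totals: Herons 3, Owls 2, Bears 4, Orcas 3, Kites 3, Tigers 2, Hawks 6, Lions 5.
A team with w wins dominates both others in C(w,2) triples; summing gives 3 + 1 + 6 + 3 + 3 + 1 + 15 + 10 = 42 transitive triples.
Total triples C(8,3) = 56, so cyclic triples = 56 − 42 = 14.

14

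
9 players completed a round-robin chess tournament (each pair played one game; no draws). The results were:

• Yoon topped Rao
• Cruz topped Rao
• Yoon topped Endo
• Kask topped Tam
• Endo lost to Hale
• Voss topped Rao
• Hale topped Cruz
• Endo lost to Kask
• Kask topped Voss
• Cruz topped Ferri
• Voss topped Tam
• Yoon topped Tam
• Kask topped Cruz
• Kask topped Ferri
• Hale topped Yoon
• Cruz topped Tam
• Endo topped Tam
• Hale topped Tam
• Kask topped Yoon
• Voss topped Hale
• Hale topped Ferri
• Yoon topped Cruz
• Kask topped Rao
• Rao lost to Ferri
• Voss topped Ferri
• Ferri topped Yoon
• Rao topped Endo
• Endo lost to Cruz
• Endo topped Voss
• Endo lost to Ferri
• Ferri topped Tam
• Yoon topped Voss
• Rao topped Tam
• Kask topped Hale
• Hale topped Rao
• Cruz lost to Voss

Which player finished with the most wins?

Win totals: Cruz 4, Tam 0, Yoon 5, Endo 2, Rao 2, Kask 8, Hale 6, Ferri 4, Voss 5.
Kask leads with 8 wins (next highest: 6).

Kask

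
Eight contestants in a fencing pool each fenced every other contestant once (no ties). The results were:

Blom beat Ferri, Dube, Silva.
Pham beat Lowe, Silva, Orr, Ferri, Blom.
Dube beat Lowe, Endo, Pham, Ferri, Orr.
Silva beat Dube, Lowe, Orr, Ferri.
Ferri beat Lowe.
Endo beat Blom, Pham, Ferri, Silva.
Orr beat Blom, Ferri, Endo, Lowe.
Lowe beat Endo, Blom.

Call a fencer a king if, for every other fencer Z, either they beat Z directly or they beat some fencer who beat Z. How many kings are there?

6

Silva reaches everyone (king).
Ferri cannot reach Silva, Dube, Pham, Orr in two steps.
Lowe cannot reach Orr in two steps.
Dube reaches everyone (king).
Endo reaches everyone (king).
Blom reaches everyone (king).
Pham reaches everyone (king).
Orr reaches everyone (king).
Kings: Silva, Dube, Endo, Blom, Pham, Orr — 6.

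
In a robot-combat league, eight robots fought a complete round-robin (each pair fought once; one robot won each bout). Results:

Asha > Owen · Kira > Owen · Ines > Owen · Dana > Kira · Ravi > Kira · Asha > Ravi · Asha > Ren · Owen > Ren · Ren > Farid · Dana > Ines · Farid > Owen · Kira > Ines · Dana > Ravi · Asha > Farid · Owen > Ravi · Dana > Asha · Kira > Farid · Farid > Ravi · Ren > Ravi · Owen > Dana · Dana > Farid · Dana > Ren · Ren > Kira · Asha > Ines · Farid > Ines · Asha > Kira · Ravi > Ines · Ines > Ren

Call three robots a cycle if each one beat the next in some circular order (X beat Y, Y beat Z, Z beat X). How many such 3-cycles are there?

12

Win totals: Owen 3, Dana 6, Ravi 2, Ines 2, Kira 3, Asha 6, Ren 3, Farid 3.
A robot with w wins dominates both others in C(w,2) triples; summing gives 3 + 15 + 1 + 1 + 3 + 15 + 3 + 3 = 44 transitive triples.
Total triples C(8,3) = 56, so cyclic triples = 56 − 44 = 12.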